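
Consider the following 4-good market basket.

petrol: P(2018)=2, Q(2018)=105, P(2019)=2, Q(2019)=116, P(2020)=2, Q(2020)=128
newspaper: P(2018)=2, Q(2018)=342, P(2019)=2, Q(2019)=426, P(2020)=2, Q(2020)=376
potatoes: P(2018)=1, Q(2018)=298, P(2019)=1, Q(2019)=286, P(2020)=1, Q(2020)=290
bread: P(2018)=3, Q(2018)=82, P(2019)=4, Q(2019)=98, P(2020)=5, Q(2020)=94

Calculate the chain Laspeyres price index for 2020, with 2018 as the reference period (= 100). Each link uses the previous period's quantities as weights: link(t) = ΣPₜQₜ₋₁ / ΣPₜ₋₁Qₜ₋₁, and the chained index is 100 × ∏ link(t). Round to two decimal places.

Link 2018→2019:
ΣP(2019)Q(2018) = 2×105 + 2×342 + 1×298 + 4×82 = 210 + 684 + 298 + 328 = 1520
ΣP(2018)Q(2018) = 2×105 + 2×342 + 1×298 + 3×82 = 210 + 684 + 298 + 246 = 1438
link = 1520/1438 = 1.057024
Link 2019→2020:
ΣP(2020)Q(2019) = 2×116 + 2×426 + 1×286 + 5×98 = 232 + 852 + 286 + 490 = 1860
ΣP(2019)Q(2019) = 2×116 + 2×426 + 1×286 + 4×98 = 232 + 852 + 286 + 392 = 1762
link = 1860/1762 = 1.055619
Chained index = 100 × 1.057024 × 1.055619 = 111.5814

111.58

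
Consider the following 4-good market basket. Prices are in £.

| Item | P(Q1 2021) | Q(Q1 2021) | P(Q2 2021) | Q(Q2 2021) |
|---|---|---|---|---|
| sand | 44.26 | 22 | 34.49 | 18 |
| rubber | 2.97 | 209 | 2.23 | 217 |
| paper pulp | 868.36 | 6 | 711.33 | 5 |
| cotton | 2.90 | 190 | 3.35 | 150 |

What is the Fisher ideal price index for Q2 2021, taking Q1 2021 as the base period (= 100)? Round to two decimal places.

Laspeyres component (base-period weights):
ΣP(Q2 2021)Q(Q1 2021) = 34.49×22 + 2.23×209 + 711.33×6 + 3.35×190 = 758.78 + 466.07 + 4267.98 + 636.5 = 6129.33
ΣP(Q1 2021)Q(Q1 2021) = 44.26×22 + 2.97×209 + 868.36×6 + 2.90×190 = 973.72 + 620.73 + 5210.16 + 551 = 7355.61
L = 6129.33 / 7355.61 × 100 = 83.3286
Paasche component (current-period weights):
ΣP(Q2 2021)Q(Q2 2021) = 34.49×18 + 2.23×217 + 711.33×5 + 3.35×150 = 620.82 + 483.91 + 3556.65 + 502.5 = 5163.88
ΣP(Q1 2021)Q(Q2 2021) = 44.26×18 + 2.97×217 + 868.36×5 + 2.90×150 = 796.68 + 644.49 + 4341.8 + 435 = 6217.97
P = 5163.88 / 6217.97 × 100 = 83.0477
Fisher = √(L × P) = √(83.3286 × 83.0477) = 83.1880

83.19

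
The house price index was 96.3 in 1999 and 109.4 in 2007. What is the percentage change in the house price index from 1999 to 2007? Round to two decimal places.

13.60%

Change = (109.4 − 96.3) / 96.3 × 100
       = 13.1 / 96.3 × 100 = 13.6033%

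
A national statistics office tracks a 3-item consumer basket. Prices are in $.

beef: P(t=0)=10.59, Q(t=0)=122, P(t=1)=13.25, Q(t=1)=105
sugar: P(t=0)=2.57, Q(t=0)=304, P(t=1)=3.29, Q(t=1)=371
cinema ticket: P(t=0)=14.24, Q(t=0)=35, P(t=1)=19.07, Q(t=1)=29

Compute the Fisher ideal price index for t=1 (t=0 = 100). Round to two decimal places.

127.70

Laspeyres component (base-period weights):
ΣP(t=1)Q(t=0) = 13.25×122 + 3.29×304 + 19.07×35 = 1616.5 + 1000.16 + 667.45 = 3284.11
ΣP(t=0)Q(t=0) = 10.59×122 + 2.57×304 + 14.24×35 = 1291.98 + 781.28 + 498.4 = 2571.66
L = 3284.11 / 2571.66 × 100 = 127.7039
Paasche component (current-period weights):
ΣP(t=1)Q(t=1) = 13.25×105 + 3.29×371 + 19.07×29 = 1391.25 + 1220.59 + 553.03 = 3164.87
ΣP(t=0)Q(t=1) = 10.59×105 + 2.57×371 + 14.24×29 = 1111.95 + 953.47 + 412.96 = 2478.38
P = 3164.87 / 2478.38 × 100 = 127.6991
Fisher = √(L × P) = √(127.7039 × 127.6991) = 127.7015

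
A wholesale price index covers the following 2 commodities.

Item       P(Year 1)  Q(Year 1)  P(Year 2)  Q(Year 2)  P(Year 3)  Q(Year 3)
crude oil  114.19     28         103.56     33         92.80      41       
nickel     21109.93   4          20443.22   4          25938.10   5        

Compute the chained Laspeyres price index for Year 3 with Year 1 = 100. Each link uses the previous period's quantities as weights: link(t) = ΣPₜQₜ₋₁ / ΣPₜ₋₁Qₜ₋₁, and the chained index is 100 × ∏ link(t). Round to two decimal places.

121.14

Link Year 1→Year 2:
ΣP(Year 2)Q(Year 1) = 103.56×28 + 20443.22×4 = 2899.68 + 81772.88 = 84672.56
ΣP(Year 1)Q(Year 1) = 114.19×28 + 21109.93×4 = 3197.32 + 84439.72 = 87637.04
link = 84672.56/87637.04 = 0.966173
Link Year 2→Year 3:
ΣP(Year 3)Q(Year 2) = 92.80×33 + 25938.10×4 = 3062.4 + 103752.4 = 106814.8
ΣP(Year 2)Q(Year 2) = 103.56×33 + 20443.22×4 = 3417.48 + 81772.88 = 85190.36
link = 106814.8/85190.36 = 1.253837
Chained index = 100 × 0.966173 × 1.253837 = 121.1423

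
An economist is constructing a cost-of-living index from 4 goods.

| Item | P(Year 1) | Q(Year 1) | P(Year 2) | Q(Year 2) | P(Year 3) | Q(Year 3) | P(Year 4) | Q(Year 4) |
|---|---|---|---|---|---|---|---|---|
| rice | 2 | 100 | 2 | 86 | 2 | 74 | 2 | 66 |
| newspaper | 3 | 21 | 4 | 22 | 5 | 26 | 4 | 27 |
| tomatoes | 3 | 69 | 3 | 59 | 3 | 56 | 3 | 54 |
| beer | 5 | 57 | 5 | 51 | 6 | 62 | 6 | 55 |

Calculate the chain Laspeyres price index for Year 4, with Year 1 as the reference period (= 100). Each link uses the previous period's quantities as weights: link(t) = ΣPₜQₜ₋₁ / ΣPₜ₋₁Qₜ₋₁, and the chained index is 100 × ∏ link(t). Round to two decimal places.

110.01

Link Year 1→Year 2:
ΣP(Year 2)Q(Year 1) = 2×100 + 4×21 + 3×69 + 5×57 = 200 + 84 + 207 + 285 = 776
ΣP(Year 1)Q(Year 1) = 2×100 + 3×21 + 3×69 + 5×57 = 200 + 63 + 207 + 285 = 755
link = 776/755 = 1.027815
Link Year 2→Year 3:
ΣP(Year 3)Q(Year 2) = 2×86 + 5×22 + 3×59 + 6×51 = 172 + 110 + 177 + 306 = 765
ΣP(Year 2)Q(Year 2) = 2×86 + 4×22 + 3×59 + 5×51 = 172 + 88 + 177 + 255 = 692
link = 765/692 = 1.105491
Link Year 3→Year 4:
ΣP(Year 4)Q(Year 3) = 2×74 + 4×26 + 3×56 + 6×62 = 148 + 104 + 168 + 372 = 792
ΣP(Year 3)Q(Year 3) = 2×74 + 5×26 + 3×56 + 6×62 = 148 + 130 + 168 + 372 = 818
link = 792/818 = 0.968215
Chained index = 100 × 1.027815 × 1.105491 × 0.968215 = 110.0125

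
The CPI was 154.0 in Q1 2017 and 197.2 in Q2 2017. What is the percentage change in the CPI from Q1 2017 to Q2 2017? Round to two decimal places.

Change = (197.2 − 154.0) / 154.0 × 100
       = 43.2 / 154.0 × 100 = 28.0519%

28.05%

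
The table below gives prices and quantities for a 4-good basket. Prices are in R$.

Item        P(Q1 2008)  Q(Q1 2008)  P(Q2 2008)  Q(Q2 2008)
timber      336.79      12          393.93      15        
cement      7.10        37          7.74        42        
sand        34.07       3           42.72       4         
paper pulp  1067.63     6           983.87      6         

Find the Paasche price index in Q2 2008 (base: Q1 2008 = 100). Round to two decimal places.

Paasche price index uses current-period quantities as weights.
ΣP(Q2 2008)·Q(Q2 2008) = 393.93×15 + 7.74×42 + 42.72×4 + 983.87×6 = 5908.95 + 325.08 + 170.88 + 5903.22 = 12308.13
ΣP(Q1 2008)·Q(Q2 2008) = 336.79×15 + 7.10×42 + 34.07×4 + 1067.63×6 = 5051.85 + 298.2 + 136.28 + 6405.78 = 11892.11
Index = 12308.13 / 11892.11 × 100 = 103.4983

103.50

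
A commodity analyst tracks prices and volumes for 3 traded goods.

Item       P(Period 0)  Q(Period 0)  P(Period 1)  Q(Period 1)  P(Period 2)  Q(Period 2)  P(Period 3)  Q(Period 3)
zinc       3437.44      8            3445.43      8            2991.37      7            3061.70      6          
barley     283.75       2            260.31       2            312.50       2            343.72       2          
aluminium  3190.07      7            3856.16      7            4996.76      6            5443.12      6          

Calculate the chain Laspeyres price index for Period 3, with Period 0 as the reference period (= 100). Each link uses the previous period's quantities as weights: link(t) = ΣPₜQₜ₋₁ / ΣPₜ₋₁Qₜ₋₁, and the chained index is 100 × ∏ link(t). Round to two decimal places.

125.54

Link Period 0→Period 1:
ΣP(Period 1)Q(Period 0) = 3445.43×8 + 260.31×2 + 3856.16×7 = 27563.44 + 520.62 + 26993.12 = 55077.18
ΣP(Period 0)Q(Period 0) = 3437.44×8 + 283.75×2 + 3190.07×7 = 27499.52 + 567.5 + 22330.49 = 50397.51
link = 55077.18/50397.51 = 1.092855
Link Period 1→Period 2:
ΣP(Period 2)Q(Period 1) = 2991.37×8 + 312.50×2 + 4996.76×7 = 23930.96 + 625 + 34977.32 = 59533.28
ΣP(Period 1)Q(Period 1) = 3445.43×8 + 260.31×2 + 3856.16×7 = 27563.44 + 520.62 + 26993.12 = 55077.18
link = 59533.28/55077.18 = 1.080906
Link Period 2→Period 3:
ΣP(Period 3)Q(Period 2) = 3061.70×7 + 343.72×2 + 5443.12×6 = 21431.9 + 687.44 + 32658.72 = 54778.06
ΣP(Period 2)Q(Period 2) = 2991.37×7 + 312.50×2 + 4996.76×6 = 20939.59 + 625 + 29980.56 = 51545.15
link = 54778.06/51545.15 = 1.062720
Chained index = 100 × 1.092855 × 1.080906 × 1.062720 = 125.5364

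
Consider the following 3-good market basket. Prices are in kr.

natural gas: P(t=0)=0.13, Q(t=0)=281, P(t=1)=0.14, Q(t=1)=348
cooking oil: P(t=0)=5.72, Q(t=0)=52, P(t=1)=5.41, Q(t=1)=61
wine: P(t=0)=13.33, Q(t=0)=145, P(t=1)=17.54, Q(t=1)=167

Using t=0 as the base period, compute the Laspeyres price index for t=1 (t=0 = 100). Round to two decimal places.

126.34

Laspeyres price index uses base-period quantities as weights.
ΣP(t=1)·Q(t=0) = 0.14×281 + 5.41×52 + 17.54×145 = 39.34 + 281.32 + 2543.3 = 2863.96
ΣP(t=0)·Q(t=0) = 0.13×281 + 5.72×52 + 13.33×145 = 36.53 + 297.44 + 1932.85 = 2266.82
Index = 2863.96 / 2266.82 × 100 = 126.3426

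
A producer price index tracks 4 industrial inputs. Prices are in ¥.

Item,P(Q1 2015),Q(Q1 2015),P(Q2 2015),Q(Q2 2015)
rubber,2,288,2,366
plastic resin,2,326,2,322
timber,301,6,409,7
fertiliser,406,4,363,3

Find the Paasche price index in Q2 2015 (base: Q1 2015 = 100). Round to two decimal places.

Paasche price index uses current-period quantities as weights.
ΣP(Q2 2015)·Q(Q2 2015) = 2×366 + 2×322 + 409×7 + 363×3 = 732 + 644 + 2863 + 1089 = 5328
ΣP(Q1 2015)·Q(Q2 2015) = 2×366 + 2×322 + 301×7 + 406×3 = 732 + 644 + 2107 + 1218 = 4701
Index = 5328 / 4701 × 100 = 113.3376

113.34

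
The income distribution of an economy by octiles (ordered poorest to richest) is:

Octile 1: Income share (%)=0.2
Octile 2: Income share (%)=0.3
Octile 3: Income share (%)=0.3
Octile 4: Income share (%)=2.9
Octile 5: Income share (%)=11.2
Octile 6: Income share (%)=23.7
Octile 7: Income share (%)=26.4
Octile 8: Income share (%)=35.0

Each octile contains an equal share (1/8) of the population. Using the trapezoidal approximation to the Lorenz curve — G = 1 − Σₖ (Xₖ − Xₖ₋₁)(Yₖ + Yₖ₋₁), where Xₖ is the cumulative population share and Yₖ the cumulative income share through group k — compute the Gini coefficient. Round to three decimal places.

0.566

Cumulative income shares Yₖ: 0.0020, 0.0050, 0.0080, 0.0370, 0.1490, 0.3860, 0.6500, 1.0000
Σ (Xₖ−Xₖ₋₁)(Yₖ+Yₖ₋₁) = (1/8)(0.0020+0.0000) + (1/8)(0.0050+0.0020) + (1/8)(0.0080+0.0050) + (1/8)(0.0370+0.0080) + (1/8)(0.1490+0.0370) + (1/8)(0.3860+0.1490) + (1/8)(0.6500+0.3860) + (1/8)(1.0000+0.6500)
  = 0.0003 + 0.0009 + 0.0016 + 0.0056 + 0.0232 + 0.0669 + 0.1295 + 0.2062 = 0.4342
G = 1 − 0.4342 = 0.5657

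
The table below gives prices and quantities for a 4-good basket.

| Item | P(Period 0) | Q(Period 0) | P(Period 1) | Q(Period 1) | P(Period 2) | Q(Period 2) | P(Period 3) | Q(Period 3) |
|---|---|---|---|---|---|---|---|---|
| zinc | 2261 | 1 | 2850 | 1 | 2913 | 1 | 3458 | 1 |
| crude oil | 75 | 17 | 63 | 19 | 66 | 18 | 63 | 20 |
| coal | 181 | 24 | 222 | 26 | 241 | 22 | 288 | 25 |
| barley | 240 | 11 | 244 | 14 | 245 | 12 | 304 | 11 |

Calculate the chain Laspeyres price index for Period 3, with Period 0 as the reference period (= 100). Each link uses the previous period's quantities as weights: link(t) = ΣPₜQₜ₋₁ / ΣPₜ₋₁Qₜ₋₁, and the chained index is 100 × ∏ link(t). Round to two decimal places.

Link Period 0→Period 1:
ΣP(Period 1)Q(Period 0) = 2850×1 + 63×17 + 222×24 + 244×11 = 2850 + 1071 + 5328 + 2684 = 11933
ΣP(Period 0)Q(Period 0) = 2261×1 + 75×17 + 181×24 + 240×11 = 2261 + 1275 + 4344 + 2640 = 10520
link = 11933/10520 = 1.134316
Link Period 1→Period 2:
ΣP(Period 2)Q(Period 1) = 2913×1 + 66×19 + 241×26 + 245×14 = 2913 + 1254 + 6266 + 3430 = 13863
ΣP(Period 1)Q(Period 1) = 2850×1 + 63×19 + 222×26 + 244×14 = 2850 + 1197 + 5772 + 3416 = 13235
link = 13863/13235 = 1.047450
Link Period 2→Period 3:
ΣP(Period 3)Q(Period 2) = 3458×1 + 63×18 + 288×22 + 304×12 = 3458 + 1134 + 6336 + 3648 = 14576
ΣP(Period 2)Q(Period 2) = 2913×1 + 66×18 + 241×22 + 245×12 = 2913 + 1188 + 5302 + 2940 = 12343
link = 14576/12343 = 1.180912
Chained index = 100 × 1.134316 × 1.047450 × 1.180912 = 140.3088

140.31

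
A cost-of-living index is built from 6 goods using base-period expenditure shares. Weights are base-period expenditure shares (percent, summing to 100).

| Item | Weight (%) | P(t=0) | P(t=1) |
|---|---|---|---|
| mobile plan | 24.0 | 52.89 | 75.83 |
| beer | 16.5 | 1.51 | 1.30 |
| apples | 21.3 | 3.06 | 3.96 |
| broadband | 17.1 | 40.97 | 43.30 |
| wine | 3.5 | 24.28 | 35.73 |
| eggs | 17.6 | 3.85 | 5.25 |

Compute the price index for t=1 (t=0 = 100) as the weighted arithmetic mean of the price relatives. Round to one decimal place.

123.4

mobile plan: 24.0 × (75.83/52.89) = 24.0 × 1.433730 = 34.4095
beer: 16.5 × (1.30/1.51) = 16.5 × 0.860927 = 14.2053
apples: 21.3 × (3.96/3.06) = 21.3 × 1.294118 = 27.5647
broadband: 17.1 × (43.30/40.97) = 17.1 × 1.056871 = 18.0725
wine: 3.5 × (35.73/24.28) = 3.5 × 1.471582 = 5.1505
eggs: 17.6 × (5.25/3.85) = 17.6 × 1.363636 = 24.0000
Index = Σ wᵢ·(p₁ᵢ/p₀ᵢ) = 34.4095 + 14.2053 + 27.5647 + 18.0725 + 5.1505 + 24.0000 = 123.4026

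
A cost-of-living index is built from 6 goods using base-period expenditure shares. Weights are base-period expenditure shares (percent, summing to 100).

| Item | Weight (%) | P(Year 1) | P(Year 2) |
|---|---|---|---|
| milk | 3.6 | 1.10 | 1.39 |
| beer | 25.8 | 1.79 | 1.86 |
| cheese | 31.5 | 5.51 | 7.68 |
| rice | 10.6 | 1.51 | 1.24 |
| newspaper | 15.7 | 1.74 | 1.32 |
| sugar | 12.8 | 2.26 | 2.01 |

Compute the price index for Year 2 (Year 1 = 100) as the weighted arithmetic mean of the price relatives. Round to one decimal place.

milk: 3.6 × (1.39/1.10) = 3.6 × 1.263636 = 4.5491
beer: 25.8 × (1.86/1.79) = 25.8 × 1.039106 = 26.8089
cheese: 31.5 × (7.68/5.51) = 31.5 × 1.393829 = 43.9056
rice: 10.6 × (1.24/1.51) = 10.6 × 0.821192 = 8.7046
newspaper: 15.7 × (1.32/1.74) = 15.7 × 0.758621 = 11.9103
sugar: 12.8 × (2.01/2.26) = 12.8 × 0.889381 = 11.3841
Index = Σ wᵢ·(p₁ᵢ/p₀ᵢ) = 4.5491 + 26.8089 + 43.9056 + 8.7046 + 11.9103 + 11.3841 = 107.2627

107.3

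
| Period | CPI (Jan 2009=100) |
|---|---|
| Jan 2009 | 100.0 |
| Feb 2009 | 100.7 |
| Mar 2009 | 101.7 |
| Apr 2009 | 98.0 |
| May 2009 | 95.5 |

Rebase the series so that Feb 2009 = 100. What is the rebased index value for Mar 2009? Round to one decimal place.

101.0

Rebased(Mar 2009) = 101.7 / 100.7 × 100 = 100.9930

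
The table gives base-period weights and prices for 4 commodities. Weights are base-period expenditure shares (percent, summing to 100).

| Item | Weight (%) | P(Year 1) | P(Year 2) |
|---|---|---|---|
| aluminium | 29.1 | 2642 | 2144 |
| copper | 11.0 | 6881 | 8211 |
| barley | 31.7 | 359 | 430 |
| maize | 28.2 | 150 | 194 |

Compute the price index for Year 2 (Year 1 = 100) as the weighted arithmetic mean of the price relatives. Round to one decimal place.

111.2

aluminium: 29.1 × (2144/2642) = 29.1 × 0.811506 = 23.6148
copper: 11.0 × (8211/6881) = 11.0 × 1.193286 = 13.1261
barley: 31.7 × (430/359) = 31.7 × 1.197772 = 37.9694
maize: 28.2 × (194/150) = 28.2 × 1.293333 = 36.4720
Index = Σ wᵢ·(p₁ᵢ/p₀ᵢ) = 23.6148 + 13.1261 + 37.9694 + 36.4720 = 111.1823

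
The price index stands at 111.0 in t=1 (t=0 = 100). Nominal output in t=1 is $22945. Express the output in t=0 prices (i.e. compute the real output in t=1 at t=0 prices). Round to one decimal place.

20671.2

Real = Nominal ÷ (Index/100) = 22945 ÷ (111.0/100)
     = 22945 ÷ 1.110 = 20671.1712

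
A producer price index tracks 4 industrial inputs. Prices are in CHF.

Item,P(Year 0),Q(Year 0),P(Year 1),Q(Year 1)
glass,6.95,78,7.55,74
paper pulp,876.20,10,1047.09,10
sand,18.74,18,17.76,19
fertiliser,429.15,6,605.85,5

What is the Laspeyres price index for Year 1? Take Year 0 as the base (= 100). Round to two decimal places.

122.91

Laspeyres price index uses base-period quantities as weights.
ΣP(Year 1)·Q(Year 0) = 7.55×78 + 1047.09×10 + 17.76×18 + 605.85×6 = 588.9 + 10470.9 + 319.68 + 3635.1 = 15014.58
ΣP(Year 0)·Q(Year 0) = 6.95×78 + 876.20×10 + 18.74×18 + 429.15×6 = 542.1 + 8762 + 337.32 + 2574.9 = 12216.32
Index = 15014.58 / 12216.32 × 100 = 122.9059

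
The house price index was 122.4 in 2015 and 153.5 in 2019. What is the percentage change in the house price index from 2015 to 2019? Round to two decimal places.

25.41%

Change = (153.5 − 122.4) / 122.4 × 100
       = 31.1 / 122.4 × 100 = 25.4085%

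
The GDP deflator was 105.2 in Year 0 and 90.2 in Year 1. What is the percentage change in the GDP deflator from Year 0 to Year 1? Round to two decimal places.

-14.26%

Change = (90.2 − 105.2) / 105.2 × 100
       = -15.0 / 105.2 × 100 = -14.2586%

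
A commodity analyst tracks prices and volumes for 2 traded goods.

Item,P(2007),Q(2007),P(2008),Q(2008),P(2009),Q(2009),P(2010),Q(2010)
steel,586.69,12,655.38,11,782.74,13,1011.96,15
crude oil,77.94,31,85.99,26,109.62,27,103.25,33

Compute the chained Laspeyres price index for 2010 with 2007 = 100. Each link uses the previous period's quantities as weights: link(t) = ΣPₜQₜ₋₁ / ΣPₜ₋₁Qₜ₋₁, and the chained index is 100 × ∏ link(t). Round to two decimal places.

164.00

Link 2007→2008:
ΣP(2008)Q(2007) = 655.38×12 + 85.99×31 = 7864.56 + 2665.69 = 10530.25
ΣP(2007)Q(2007) = 586.69×12 + 77.94×31 = 7040.28 + 2416.14 = 9456.42
link = 10530.25/9456.42 = 1.113556
Link 2008→2009:
ΣP(2009)Q(2008) = 782.74×11 + 109.62×26 = 8610.14 + 2850.12 = 11460.26
ΣP(2008)Q(2008) = 655.38×11 + 85.99×26 = 7209.18 + 2235.74 = 9444.92
link = 11460.26/9444.92 = 1.213378
Link 2009→2010:
ΣP(2010)Q(2009) = 1011.96×13 + 103.25×27 = 13155.48 + 2787.75 = 15943.23
ΣP(2009)Q(2009) = 782.74×13 + 109.62×27 = 10175.62 + 2959.74 = 13135.36
link = 15943.23/13135.36 = 1.213764
Chained index = 100 × 1.113556 × 1.213378 × 1.213764 = 163.9995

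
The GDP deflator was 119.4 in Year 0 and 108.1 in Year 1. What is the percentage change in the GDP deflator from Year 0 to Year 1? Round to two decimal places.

Change = (108.1 − 119.4) / 119.4 × 100
       = -11.3 / 119.4 × 100 = -9.4640%

-9.46%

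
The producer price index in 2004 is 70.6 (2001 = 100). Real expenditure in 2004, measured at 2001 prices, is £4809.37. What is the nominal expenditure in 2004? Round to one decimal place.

3395.4

Nominal = Real × (Index/100) = 4809.37 × (70.6/100)
        = 4809.37 × 0.706 = 3395.4152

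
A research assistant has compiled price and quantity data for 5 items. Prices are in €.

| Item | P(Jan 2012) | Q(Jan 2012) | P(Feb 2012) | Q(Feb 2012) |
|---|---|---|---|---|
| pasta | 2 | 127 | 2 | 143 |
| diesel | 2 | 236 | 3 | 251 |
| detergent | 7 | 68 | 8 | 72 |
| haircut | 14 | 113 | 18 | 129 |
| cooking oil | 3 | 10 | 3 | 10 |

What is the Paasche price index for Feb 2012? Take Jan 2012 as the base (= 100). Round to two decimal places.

126.82

Paasche price index uses current-period quantities as weights.
ΣP(Feb 2012)·Q(Feb 2012) = 2×143 + 3×251 + 8×72 + 18×129 + 3×10 = 286 + 753 + 576 + 2322 + 30 = 3967
ΣP(Jan 2012)·Q(Feb 2012) = 2×143 + 2×251 + 7×72 + 14×129 + 3×10 = 286 + 502 + 504 + 1806 + 30 = 3128
Index = 3967 / 3128 × 100 = 126.8223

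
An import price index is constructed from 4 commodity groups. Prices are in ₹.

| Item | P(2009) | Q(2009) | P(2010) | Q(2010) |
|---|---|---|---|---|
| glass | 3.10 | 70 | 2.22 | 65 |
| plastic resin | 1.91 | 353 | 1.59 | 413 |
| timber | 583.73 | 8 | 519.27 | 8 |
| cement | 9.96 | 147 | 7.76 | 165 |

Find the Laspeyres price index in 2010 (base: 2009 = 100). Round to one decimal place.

Laspeyres price index uses base-period quantities as weights.
ΣP(2010)·Q(2009) = 2.22×70 + 1.59×353 + 519.27×8 + 7.76×147 = 155.4 + 561.27 + 4154.16 + 1140.72 = 6011.55
ΣP(2009)·Q(2009) = 3.10×70 + 1.91×353 + 583.73×8 + 9.96×147 = 217 + 674.23 + 4669.84 + 1464.12 = 7025.19
Index = 6011.55 / 7025.19 × 100 = 85.5714

85.6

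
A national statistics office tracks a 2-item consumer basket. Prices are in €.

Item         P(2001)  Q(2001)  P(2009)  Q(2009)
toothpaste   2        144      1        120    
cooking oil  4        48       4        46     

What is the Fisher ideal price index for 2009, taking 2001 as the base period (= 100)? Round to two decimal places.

Laspeyres component (base-period weights):
ΣP(2009)Q(2001) = 1×144 + 4×48 = 144 + 192 = 336
ΣP(2001)Q(2001) = 2×144 + 4×48 = 288 + 192 = 480
L = 336 / 480 × 100 = 70.0000
Paasche component (current-period weights):
ΣP(2009)Q(2009) = 1×120 + 4×46 = 120 + 184 = 304
ΣP(2001)Q(2009) = 2×120 + 4×46 = 240 + 184 = 424
P = 304 / 424 × 100 = 71.6981
Fisher = √(L × P) = √(70.0000 × 71.6981) = 70.8440

70.84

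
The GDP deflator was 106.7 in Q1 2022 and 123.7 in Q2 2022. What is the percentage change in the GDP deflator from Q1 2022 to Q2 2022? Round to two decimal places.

15.93%

Change = (123.7 − 106.7) / 106.7 × 100
       = 17.0 / 106.7 × 100 = 15.9325%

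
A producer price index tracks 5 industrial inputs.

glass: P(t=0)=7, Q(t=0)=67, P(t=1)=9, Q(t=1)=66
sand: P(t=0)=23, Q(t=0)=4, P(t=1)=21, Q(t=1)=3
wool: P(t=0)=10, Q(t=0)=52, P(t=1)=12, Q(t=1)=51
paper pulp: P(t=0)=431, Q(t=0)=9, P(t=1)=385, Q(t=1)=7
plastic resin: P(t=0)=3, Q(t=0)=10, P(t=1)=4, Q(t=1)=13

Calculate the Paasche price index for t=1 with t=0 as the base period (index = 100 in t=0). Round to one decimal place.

Paasche price index uses current-period quantities as weights.
ΣP(t=1)·Q(t=1) = 9×66 + 21×3 + 12×51 + 385×7 + 4×13 = 594 + 63 + 612 + 2695 + 52 = 4016
ΣP(t=0)·Q(t=1) = 7×66 + 23×3 + 10×51 + 431×7 + 3×13 = 462 + 69 + 510 + 3017 + 39 = 4097
Index = 4016 / 4097 × 100 = 98.0229

98.0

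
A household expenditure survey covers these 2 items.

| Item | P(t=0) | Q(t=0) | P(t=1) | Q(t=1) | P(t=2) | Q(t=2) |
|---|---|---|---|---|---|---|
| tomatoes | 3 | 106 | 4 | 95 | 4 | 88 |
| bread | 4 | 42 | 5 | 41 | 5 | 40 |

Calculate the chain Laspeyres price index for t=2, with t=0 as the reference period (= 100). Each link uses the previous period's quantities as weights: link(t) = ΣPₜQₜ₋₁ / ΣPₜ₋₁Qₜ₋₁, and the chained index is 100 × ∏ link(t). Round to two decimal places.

130.45

Link t=0→t=1:
ΣP(t=1)Q(t=0) = 4×106 + 5×42 = 424 + 210 = 634
ΣP(t=0)Q(t=0) = 3×106 + 4×42 = 318 + 168 = 486
link = 634/486 = 1.304527
Link t=1→t=2:
ΣP(t=2)Q(t=1) = 4×95 + 5×41 = 380 + 205 = 585
ΣP(t=1)Q(t=1) = 4×95 + 5×41 = 380 + 205 = 585
link = 585/585 = 1.000000
Chained index = 100 × 1.304527 × 1.000000 = 130.4527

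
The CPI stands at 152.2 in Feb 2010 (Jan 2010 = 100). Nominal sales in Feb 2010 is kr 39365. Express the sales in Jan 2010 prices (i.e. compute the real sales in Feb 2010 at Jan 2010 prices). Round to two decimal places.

Real = Nominal ÷ (Index/100) = 39365 ÷ (152.2/100)
     = 39365 ÷ 1.522 = 25863.9947

25863.99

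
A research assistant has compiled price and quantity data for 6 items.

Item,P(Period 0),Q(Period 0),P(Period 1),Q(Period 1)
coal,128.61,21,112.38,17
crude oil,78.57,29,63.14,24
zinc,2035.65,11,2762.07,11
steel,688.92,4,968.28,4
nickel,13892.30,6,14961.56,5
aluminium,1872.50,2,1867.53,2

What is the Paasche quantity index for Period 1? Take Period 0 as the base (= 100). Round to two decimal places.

88.08

Paasche quantity index uses current-period prices as weights.
ΣP(Period 1)·Q(Period 1) = 112.38×17 + 63.14×24 + 2762.07×11 + 968.28×4 + 14961.56×5 + 1867.53×2 = 1910.46 + 1515.36 + 30382.77 + 3873.12 + 74807.8 + 3735.06 = 116224.57
ΣP(Period 1)·Q(Period 0) = 112.38×21 + 63.14×29 + 2762.07×11 + 968.28×4 + 14961.56×6 + 1867.53×2 = 2359.98 + 1831.06 + 30382.77 + 3873.12 + 89769.36 + 3735.06 = 131951.35
Index = 116224.57 / 131951.35 × 100 = 88.0814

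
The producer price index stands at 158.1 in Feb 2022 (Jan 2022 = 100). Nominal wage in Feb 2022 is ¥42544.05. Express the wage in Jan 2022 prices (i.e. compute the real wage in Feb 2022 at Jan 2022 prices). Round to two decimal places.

26909.58

Real = Nominal ÷ (Index/100) = 42544.05 ÷ (158.1/100)
     = 42544.05 ÷ 1.581 = 26909.5825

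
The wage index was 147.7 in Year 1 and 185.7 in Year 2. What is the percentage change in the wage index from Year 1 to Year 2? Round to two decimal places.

Change = (185.7 − 147.7) / 147.7 × 100
       = 38.0 / 147.7 × 100 = 25.7278%

25.73%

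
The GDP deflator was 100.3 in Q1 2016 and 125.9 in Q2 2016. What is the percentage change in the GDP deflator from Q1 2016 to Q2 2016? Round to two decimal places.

25.52%

Change = (125.9 − 100.3) / 100.3 × 100
       = 25.6 / 100.3 × 100 = 25.5234%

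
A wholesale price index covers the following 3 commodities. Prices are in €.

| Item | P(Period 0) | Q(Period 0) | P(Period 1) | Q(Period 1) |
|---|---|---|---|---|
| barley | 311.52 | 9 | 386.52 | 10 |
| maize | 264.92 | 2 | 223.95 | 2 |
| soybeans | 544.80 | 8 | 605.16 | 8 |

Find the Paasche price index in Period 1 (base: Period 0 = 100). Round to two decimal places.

114.38

Paasche price index uses current-period quantities as weights.
ΣP(Period 1)·Q(Period 1) = 386.52×10 + 223.95×2 + 605.16×8 = 3865.2 + 447.9 + 4841.28 = 9154.38
ΣP(Period 0)·Q(Period 1) = 311.52×10 + 264.92×2 + 544.80×8 = 3115.2 + 529.84 + 4358.4 = 8003.44
Index = 9154.38 / 8003.44 × 100 = 114.3806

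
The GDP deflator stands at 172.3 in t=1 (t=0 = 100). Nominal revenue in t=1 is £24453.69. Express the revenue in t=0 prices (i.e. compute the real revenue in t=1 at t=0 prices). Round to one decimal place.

14192.5

Real = Nominal ÷ (Index/100) = 24453.69 ÷ (172.3/100)
     = 24453.69 ÷ 1.723 = 14192.5073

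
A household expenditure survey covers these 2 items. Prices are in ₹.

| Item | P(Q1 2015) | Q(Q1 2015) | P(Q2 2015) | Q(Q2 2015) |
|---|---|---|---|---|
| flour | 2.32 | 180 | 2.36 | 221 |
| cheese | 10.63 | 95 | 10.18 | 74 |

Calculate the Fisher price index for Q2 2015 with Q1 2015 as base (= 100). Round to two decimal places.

97.81

Laspeyres component (base-period weights):
ΣP(Q2 2015)Q(Q1 2015) = 2.36×180 + 10.18×95 = 424.8 + 967.1 = 1391.9
ΣP(Q1 2015)Q(Q1 2015) = 2.32×180 + 10.63×95 = 417.6 + 1009.85 = 1427.45
L = 1391.9 / 1427.45 × 100 = 97.5095
Paasche component (current-period weights):
ΣP(Q2 2015)Q(Q2 2015) = 2.36×221 + 10.18×74 = 521.56 + 753.32 = 1274.88
ΣP(Q1 2015)Q(Q2 2015) = 2.32×221 + 10.63×74 = 512.72 + 786.62 = 1299.34
P = 1274.88 / 1299.34 × 100 = 98.1175
Fisher = √(L × P) = √(97.5095 × 98.1175) = 97.8131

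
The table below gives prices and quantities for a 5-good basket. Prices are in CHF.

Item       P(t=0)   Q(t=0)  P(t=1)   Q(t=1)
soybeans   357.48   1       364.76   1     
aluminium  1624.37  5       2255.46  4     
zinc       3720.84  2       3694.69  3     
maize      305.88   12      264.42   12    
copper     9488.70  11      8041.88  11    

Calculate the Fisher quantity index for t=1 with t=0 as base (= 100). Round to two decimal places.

101.50

Laspeyres component (base-period weights):
ΣP(t=0)Q(t=1) = 357.48×1 + 1624.37×4 + 3720.84×3 + 305.88×12 + 9488.70×11 = 357.48 + 6497.48 + 11162.52 + 3670.56 + 104375.7 = 126063.74
ΣP(t=0)Q(t=0) = 357.48×1 + 1624.37×5 + 3720.84×2 + 305.88×12 + 9488.70×11 = 357.48 + 8121.85 + 7441.68 + 3670.56 + 104375.7 = 123967.27
L = 126063.74 / 123967.27 × 100 = 101.6911
Paasche component (current-period weights):
ΣP(t=1)Q(t=1) = 364.76×1 + 2255.46×4 + 3694.69×3 + 264.42×12 + 8041.88×11 = 364.76 + 9021.84 + 11084.07 + 3173.04 + 88460.68 = 112104.39
ΣP(t=1)Q(t=0) = 364.76×1 + 2255.46×5 + 3694.69×2 + 264.42×12 + 8041.88×11 = 364.76 + 11277.3 + 7389.38 + 3173.04 + 88460.68 = 110665.16
P = 112104.39 / 110665.16 × 100 = 101.3005
Fisher = √(L × P) = √(101.6911 × 101.3005) = 101.4956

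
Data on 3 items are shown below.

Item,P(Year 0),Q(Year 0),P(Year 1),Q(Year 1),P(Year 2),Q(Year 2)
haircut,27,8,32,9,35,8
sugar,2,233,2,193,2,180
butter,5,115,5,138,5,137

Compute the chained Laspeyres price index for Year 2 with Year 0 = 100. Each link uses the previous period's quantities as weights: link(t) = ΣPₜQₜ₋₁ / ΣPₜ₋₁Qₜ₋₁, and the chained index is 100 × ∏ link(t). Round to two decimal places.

105.22

Link Year 0→Year 1:
ΣP(Year 1)Q(Year 0) = 32×8 + 2×233 + 5×115 = 256 + 466 + 575 = 1297
ΣP(Year 0)Q(Year 0) = 27×8 + 2×233 + 5×115 = 216 + 466 + 575 = 1257
link = 1297/1257 = 1.031822
Link Year 1→Year 2:
ΣP(Year 2)Q(Year 1) = 35×9 + 2×193 + 5×138 = 315 + 386 + 690 = 1391
ΣP(Year 1)Q(Year 1) = 32×9 + 2×193 + 5×138 = 288 + 386 + 690 = 1364
link = 1391/1364 = 1.019795
Chained index = 100 × 1.031822 × 1.019795 = 105.2246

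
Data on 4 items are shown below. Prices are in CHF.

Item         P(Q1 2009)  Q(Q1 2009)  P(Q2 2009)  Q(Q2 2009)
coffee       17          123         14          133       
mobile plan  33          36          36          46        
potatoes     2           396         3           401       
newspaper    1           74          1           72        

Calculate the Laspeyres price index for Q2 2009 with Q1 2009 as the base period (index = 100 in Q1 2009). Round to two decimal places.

Laspeyres price index uses base-period quantities as weights.
ΣP(Q2 2009)·Q(Q1 2009) = 14×123 + 36×36 + 3×396 + 1×74 = 1722 + 1296 + 1188 + 74 = 4280
ΣP(Q1 2009)·Q(Q1 2009) = 17×123 + 33×36 + 2×396 + 1×74 = 2091 + 1188 + 792 + 74 = 4145
Index = 4280 / 4145 × 100 = 103.2569

103.26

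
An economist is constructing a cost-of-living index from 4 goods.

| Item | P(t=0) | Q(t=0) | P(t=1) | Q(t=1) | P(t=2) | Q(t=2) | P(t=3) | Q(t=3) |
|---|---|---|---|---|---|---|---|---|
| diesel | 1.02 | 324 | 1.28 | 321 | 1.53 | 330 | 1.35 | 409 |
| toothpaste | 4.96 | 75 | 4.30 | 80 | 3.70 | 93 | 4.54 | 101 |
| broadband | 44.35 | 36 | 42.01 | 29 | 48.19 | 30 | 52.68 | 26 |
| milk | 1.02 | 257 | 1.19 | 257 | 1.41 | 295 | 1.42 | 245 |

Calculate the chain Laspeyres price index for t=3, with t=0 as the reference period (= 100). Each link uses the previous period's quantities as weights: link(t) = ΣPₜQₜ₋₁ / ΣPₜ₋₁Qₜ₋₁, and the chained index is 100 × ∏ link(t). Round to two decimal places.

117.94

Link t=0→t=1:
ΣP(t=1)Q(t=0) = 1.28×324 + 4.30×75 + 42.01×36 + 1.19×257 = 414.72 + 322.5 + 1512.36 + 305.83 = 2555.41
ΣP(t=0)Q(t=0) = 1.02×324 + 4.96×75 + 44.35×36 + 1.02×257 = 330.48 + 372 + 1596.6 + 262.14 = 2561.22
link = 2555.41/2561.22 = 0.997732
Link t=1→t=2:
ΣP(t=2)Q(t=1) = 1.53×321 + 3.70×80 + 48.19×29 + 1.41×257 = 491.13 + 296 + 1397.51 + 362.37 = 2547.01
ΣP(t=1)Q(t=1) = 1.28×321 + 4.30×80 + 42.01×29 + 1.19×257 = 410.88 + 344 + 1218.29 + 305.83 = 2279
link = 2547.01/2279 = 1.117600
Link t=2→t=3:
ΣP(t=3)Q(t=2) = 1.35×330 + 4.54×93 + 52.68×30 + 1.42×295 = 445.5 + 422.22 + 1580.4 + 418.9 = 2867.02
ΣP(t=2)Q(t=2) = 1.53×330 + 3.70×93 + 48.19×30 + 1.41×295 = 504.9 + 344.1 + 1445.7 + 415.95 = 2710.65
link = 2867.02/2710.65 = 1.057687
Chained index = 100 × 0.997732 × 1.117600 × 1.057687 = 117.9390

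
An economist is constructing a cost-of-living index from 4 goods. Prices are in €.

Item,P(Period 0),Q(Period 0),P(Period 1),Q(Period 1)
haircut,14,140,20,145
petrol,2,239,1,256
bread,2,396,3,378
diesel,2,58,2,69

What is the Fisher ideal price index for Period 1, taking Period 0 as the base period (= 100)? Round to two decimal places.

129.33

Laspeyres component (base-period weights):
ΣP(Period 1)Q(Period 0) = 20×140 + 1×239 + 3×396 + 2×58 = 2800 + 239 + 1188 + 116 = 4343
ΣP(Period 0)Q(Period 0) = 14×140 + 2×239 + 2×396 + 2×58 = 1960 + 478 + 792 + 116 = 3346
L = 4343 / 3346 × 100 = 129.7968
Paasche component (current-period weights):
ΣP(Period 1)Q(Period 1) = 20×145 + 1×256 + 3×378 + 2×69 = 2900 + 256 + 1134 + 138 = 4428
ΣP(Period 0)Q(Period 1) = 14×145 + 2×256 + 2×378 + 2×69 = 2030 + 512 + 756 + 138 = 3436
P = 4428 / 3436 × 100 = 128.8708
Fisher = √(L × P) = √(129.7968 × 128.8708) = 129.3329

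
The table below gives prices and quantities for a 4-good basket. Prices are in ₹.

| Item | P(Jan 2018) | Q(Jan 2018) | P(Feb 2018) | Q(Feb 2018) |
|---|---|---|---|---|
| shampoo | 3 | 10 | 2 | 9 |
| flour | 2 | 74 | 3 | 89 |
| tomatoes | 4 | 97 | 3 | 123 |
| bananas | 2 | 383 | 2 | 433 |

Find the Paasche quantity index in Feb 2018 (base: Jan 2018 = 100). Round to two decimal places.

117.01

Paasche quantity index uses current-period prices as weights.
ΣP(Feb 2018)·Q(Feb 2018) = 2×9 + 3×89 + 3×123 + 2×433 = 18 + 267 + 369 + 866 = 1520
ΣP(Feb 2018)·Q(Jan 2018) = 2×10 + 3×74 + 3×97 + 2×383 = 20 + 222 + 291 + 766 = 1299
Index = 1520 / 1299 × 100 = 117.0131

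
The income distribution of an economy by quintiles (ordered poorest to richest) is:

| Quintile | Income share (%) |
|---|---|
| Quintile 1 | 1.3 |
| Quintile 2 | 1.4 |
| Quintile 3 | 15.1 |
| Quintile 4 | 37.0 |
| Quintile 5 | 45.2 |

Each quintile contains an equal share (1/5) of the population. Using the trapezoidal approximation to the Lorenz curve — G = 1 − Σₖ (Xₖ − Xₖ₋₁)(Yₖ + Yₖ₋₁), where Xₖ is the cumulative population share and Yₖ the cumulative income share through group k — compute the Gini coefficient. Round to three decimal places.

0.494

Cumulative income shares Yₖ: 0.0130, 0.0270, 0.1780, 0.5480, 1.0000
Σ (Xₖ−Xₖ₋₁)(Yₖ+Yₖ₋₁) = (1/5)(0.0130+0.0000) + (1/5)(0.0270+0.0130) + (1/5)(0.1780+0.0270) + (1/5)(0.5480+0.1780) + (1/5)(1.0000+0.5480)
  = 0.0026 + 0.0080 + 0.0410 + 0.1452 + 0.3096 = 0.5064
G = 1 − 0.5064 = 0.4936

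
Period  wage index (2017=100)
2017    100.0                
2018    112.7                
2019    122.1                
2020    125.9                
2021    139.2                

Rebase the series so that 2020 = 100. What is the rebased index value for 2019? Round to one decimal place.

97.0

Rebased(2019) = 122.1 / 125.9 × 100 = 96.9817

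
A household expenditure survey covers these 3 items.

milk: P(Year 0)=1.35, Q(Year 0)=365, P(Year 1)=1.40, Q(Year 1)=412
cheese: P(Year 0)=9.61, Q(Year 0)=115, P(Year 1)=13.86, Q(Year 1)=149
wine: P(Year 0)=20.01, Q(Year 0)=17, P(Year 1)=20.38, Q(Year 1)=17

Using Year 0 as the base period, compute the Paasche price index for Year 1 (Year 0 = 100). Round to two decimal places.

128.35

Paasche price index uses current-period quantities as weights.
ΣP(Year 1)·Q(Year 1) = 1.40×412 + 13.86×149 + 20.38×17 = 576.8 + 2065.14 + 346.46 = 2988.4
ΣP(Year 0)·Q(Year 1) = 1.35×412 + 9.61×149 + 20.01×17 = 556.2 + 1431.89 + 340.17 = 2328.26
Index = 2988.4 / 2328.26 × 100 = 128.3534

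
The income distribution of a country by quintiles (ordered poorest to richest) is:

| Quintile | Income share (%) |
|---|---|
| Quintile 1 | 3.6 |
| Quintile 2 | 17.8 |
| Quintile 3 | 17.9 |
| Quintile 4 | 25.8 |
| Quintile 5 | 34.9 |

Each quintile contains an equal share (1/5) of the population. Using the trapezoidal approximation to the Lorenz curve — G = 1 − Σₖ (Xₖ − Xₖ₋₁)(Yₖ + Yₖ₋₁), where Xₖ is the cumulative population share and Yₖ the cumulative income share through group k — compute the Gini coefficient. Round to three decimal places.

Cumulative income shares Yₖ: 0.0360, 0.2140, 0.3930, 0.6510, 1.0000
Σ (Xₖ−Xₖ₋₁)(Yₖ+Yₖ₋₁) = (1/5)(0.0360+0.0000) + (1/5)(0.2140+0.0360) + (1/5)(0.3930+0.2140) + (1/5)(0.6510+0.3930) + (1/5)(1.0000+0.6510)
  = 0.0072 + 0.0500 + 0.1214 + 0.2088 + 0.3302 = 0.7176
G = 1 − 0.7176 = 0.2824

0.282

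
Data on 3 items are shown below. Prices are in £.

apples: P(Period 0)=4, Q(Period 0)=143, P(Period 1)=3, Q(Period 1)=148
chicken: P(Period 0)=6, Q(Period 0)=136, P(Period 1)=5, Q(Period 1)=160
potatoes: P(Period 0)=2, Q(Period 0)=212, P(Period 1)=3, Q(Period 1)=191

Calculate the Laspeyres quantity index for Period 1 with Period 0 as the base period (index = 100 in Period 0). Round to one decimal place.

Laspeyres quantity index uses base-period prices as weights.
ΣP(Period 0)·Q(Period 1) = 4×148 + 6×160 + 2×191 = 592 + 960 + 382 = 1934
ΣP(Period 0)·Q(Period 0) = 4×143 + 6×136 + 2×212 = 572 + 816 + 424 = 1812
Index = 1934 / 1812 × 100 = 106.7329

106.7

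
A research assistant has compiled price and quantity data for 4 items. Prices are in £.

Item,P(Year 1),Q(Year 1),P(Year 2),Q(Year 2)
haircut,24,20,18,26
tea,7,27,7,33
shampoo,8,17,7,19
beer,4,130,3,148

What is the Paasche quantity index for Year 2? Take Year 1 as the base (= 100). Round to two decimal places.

120.60

Paasche quantity index uses current-period prices as weights.
ΣP(Year 2)·Q(Year 2) = 18×26 + 7×33 + 7×19 + 3×148 = 468 + 231 + 133 + 444 = 1276
ΣP(Year 2)·Q(Year 1) = 18×20 + 7×27 + 7×17 + 3×130 = 360 + 189 + 119 + 390 = 1058
Index = 1276 / 1058 × 100 = 120.6049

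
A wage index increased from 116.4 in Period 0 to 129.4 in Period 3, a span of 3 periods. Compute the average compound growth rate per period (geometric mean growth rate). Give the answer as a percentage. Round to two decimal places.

3.59%

Growth factor = (129.4/116.4)^(1/3) = (1.111684)^(1/3) = 1.035922
Growth rate = 1.035922 − 1 = 0.035922 = 3.5922%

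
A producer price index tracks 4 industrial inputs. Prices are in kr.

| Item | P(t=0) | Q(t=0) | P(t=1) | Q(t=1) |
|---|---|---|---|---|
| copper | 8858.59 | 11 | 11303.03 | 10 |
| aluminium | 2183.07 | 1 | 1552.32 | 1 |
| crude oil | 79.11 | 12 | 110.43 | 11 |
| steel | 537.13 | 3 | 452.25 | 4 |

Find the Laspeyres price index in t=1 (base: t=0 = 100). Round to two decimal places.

Laspeyres price index uses base-period quantities as weights.
ΣP(t=1)·Q(t=0) = 11303.03×11 + 1552.32×1 + 110.43×12 + 452.25×3 = 124333.33 + 1552.32 + 1325.16 + 1356.75 = 128567.56
ΣP(t=0)·Q(t=0) = 8858.59×11 + 2183.07×1 + 79.11×12 + 537.13×3 = 97444.49 + 2183.07 + 949.32 + 1611.39 = 102188.27
Index = 128567.56 / 102188.27 × 100 = 125.8144

125.81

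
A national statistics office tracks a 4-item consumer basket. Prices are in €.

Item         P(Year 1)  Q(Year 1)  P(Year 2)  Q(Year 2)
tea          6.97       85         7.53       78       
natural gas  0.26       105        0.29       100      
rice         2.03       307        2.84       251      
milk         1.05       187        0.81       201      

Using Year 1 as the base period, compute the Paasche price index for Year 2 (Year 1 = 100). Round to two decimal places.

Paasche price index uses current-period quantities as weights.
ΣP(Year 2)·Q(Year 2) = 7.53×78 + 0.29×100 + 2.84×251 + 0.81×201 = 587.34 + 29 + 712.84 + 162.81 = 1491.99
ΣP(Year 1)·Q(Year 2) = 6.97×78 + 0.26×100 + 2.03×251 + 1.05×201 = 543.66 + 26 + 509.53 + 211.05 = 1290.24
Index = 1491.99 / 1290.24 × 100 = 115.6366

115.64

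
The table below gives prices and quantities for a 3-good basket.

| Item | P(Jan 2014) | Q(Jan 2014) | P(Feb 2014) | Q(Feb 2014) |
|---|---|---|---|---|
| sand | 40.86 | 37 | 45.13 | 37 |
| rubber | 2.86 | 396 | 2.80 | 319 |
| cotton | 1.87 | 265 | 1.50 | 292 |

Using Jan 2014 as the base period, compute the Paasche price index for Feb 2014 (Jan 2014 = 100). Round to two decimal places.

Paasche price index uses current-period quantities as weights.
ΣP(Feb 2014)·Q(Feb 2014) = 45.13×37 + 2.80×319 + 1.50×292 = 1669.81 + 893.2 + 438 = 3001.01
ΣP(Jan 2014)·Q(Feb 2014) = 40.86×37 + 2.86×319 + 1.87×292 = 1511.82 + 912.34 + 546.04 = 2970.2
Index = 3001.01 / 2970.2 × 100 = 101.0373

101.04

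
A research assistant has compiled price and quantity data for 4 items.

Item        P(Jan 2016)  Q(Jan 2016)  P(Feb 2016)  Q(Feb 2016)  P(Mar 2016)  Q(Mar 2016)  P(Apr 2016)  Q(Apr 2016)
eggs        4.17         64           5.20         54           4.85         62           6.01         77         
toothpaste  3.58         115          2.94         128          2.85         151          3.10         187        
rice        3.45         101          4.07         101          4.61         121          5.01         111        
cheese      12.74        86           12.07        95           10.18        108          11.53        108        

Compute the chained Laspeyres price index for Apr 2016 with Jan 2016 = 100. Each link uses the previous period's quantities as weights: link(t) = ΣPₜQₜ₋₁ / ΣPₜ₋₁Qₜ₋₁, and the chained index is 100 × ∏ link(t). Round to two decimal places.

Link Jan 2016→Feb 2016:
ΣP(Feb 2016)Q(Jan 2016) = 5.20×64 + 2.94×115 + 4.07×101 + 12.07×86 = 332.8 + 338.1 + 411.07 + 1038.02 = 2119.99
ΣP(Jan 2016)Q(Jan 2016) = 4.17×64 + 3.58×115 + 3.45×101 + 12.74×86 = 266.88 + 411.7 + 348.45 + 1095.64 = 2122.67
link = 2119.99/2122.67 = 0.998737
Link Feb 2016→Mar 2016:
ΣP(Mar 2016)Q(Feb 2016) = 4.85×54 + 2.85×128 + 4.61×101 + 10.18×95 = 261.9 + 364.8 + 465.61 + 967.1 = 2059.41
ΣP(Feb 2016)Q(Feb 2016) = 5.20×54 + 2.94×128 + 4.07×101 + 12.07×95 = 280.8 + 376.32 + 411.07 + 1146.65 = 2214.84
link = 2059.41/2214.84 = 0.929823
Link Mar 2016→Apr 2016:
ΣP(Apr 2016)Q(Mar 2016) = 6.01×62 + 3.10×151 + 5.01×121 + 11.53×108 = 372.62 + 468.1 + 606.21 + 1245.24 = 2692.17
ΣP(Mar 2016)Q(Mar 2016) = 4.85×62 + 2.85×151 + 4.61×121 + 10.18×108 = 300.7 + 430.35 + 557.81 + 1099.44 = 2388.3
link = 2692.17/2388.3 = 1.127233
Chained index = 100 × 0.998737 × 0.929823 × 1.127233 = 104.6804

104.68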